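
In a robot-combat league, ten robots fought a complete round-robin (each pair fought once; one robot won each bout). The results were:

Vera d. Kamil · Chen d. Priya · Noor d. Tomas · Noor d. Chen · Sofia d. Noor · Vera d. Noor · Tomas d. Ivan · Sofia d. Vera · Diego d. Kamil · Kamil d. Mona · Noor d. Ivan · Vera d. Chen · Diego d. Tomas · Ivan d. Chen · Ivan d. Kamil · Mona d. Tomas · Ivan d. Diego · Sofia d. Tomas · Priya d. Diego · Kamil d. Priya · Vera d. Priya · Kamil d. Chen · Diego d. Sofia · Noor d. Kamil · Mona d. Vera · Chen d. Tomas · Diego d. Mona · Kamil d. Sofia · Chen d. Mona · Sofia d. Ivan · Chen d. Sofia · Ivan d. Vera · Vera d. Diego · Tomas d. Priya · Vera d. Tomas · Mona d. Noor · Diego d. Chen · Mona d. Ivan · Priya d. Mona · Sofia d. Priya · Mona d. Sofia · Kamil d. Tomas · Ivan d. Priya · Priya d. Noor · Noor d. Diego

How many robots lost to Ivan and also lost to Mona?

Ivan beat: Diego, Chen, Vera, Kamil, Priya.
Mona beat: Sofia, Tomas, Vera, Ivan, Noor.
Both beat: Vera — 1.

1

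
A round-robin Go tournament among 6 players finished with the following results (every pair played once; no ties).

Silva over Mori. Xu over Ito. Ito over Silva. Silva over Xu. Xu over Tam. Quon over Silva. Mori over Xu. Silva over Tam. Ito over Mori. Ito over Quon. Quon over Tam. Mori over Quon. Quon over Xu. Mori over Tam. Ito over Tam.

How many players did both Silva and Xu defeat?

1

Silva beat: Mori, Tam, Xu.
Xu beat: Ito, Tam.
Both beat: Tam — 1.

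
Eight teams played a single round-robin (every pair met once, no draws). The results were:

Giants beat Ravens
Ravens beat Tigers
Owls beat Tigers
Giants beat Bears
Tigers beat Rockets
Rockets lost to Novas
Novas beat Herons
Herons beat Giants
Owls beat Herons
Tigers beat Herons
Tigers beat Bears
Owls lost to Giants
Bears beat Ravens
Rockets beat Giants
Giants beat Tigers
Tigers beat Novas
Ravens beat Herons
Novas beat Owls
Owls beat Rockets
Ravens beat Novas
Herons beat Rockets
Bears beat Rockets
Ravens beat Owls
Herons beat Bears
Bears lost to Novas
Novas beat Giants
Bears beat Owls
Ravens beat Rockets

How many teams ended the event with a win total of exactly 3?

Win totals: Novas 5, Ravens 5, Bears 3, Rockets 1, Owls 3, Tigers 4, Giants 4, Herons 3.
Exactly 3: Bears, Owls, Herons — 3 teams.

3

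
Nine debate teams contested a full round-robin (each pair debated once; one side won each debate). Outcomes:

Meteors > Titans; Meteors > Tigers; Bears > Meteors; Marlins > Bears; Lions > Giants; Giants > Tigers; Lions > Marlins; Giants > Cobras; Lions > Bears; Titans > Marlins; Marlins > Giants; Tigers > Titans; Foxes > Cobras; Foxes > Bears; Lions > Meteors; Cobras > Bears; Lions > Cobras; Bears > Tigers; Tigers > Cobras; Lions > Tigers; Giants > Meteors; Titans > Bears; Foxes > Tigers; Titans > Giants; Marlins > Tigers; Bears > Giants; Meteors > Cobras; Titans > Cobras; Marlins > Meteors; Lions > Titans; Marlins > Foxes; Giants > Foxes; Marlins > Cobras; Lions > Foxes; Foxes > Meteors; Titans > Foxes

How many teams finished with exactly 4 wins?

Win totals: Giants 4, Titans 5, Foxes 4, Cobras 1, Lions 8, Meteors 3, Marlins 6, Tigers 2, Bears 3.
Exactly 4: Giants, Foxes — 2 teams.

2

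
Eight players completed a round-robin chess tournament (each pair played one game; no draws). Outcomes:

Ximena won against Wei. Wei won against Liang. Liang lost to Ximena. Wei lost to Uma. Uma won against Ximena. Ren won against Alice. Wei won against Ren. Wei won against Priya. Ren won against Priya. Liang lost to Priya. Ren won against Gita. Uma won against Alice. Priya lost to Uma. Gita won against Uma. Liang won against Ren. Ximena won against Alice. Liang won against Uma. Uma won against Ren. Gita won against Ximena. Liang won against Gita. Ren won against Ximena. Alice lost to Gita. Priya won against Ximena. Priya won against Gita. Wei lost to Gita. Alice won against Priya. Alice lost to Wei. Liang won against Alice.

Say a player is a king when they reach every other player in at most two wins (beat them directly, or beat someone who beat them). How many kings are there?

7

Alice cannot reach Uma, Wei, Ren in two steps.
Gita reaches everyone (king).
Liang reaches everyone (king).
Ximena reaches everyone (king).
Uma reaches everyone (king).
Wei reaches everyone (king).
Ren reaches everyone (king).
Priya reaches everyone (king).
Kings: Gita, Liang, Ximena, Uma, Wei, Ren, Priya — 7.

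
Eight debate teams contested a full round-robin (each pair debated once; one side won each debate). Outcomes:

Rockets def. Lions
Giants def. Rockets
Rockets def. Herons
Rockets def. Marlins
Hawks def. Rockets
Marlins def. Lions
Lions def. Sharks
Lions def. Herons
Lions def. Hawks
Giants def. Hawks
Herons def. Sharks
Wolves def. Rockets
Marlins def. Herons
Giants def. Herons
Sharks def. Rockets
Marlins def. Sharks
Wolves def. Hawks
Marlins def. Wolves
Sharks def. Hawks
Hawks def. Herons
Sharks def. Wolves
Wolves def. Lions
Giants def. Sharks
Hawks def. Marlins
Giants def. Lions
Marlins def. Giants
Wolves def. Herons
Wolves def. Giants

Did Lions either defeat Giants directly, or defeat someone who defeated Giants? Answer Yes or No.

Lions did not beat Giants directly.
Lions beat Herons, Hawks, Sharks, but each of them lost to Giants. No two-step path.

No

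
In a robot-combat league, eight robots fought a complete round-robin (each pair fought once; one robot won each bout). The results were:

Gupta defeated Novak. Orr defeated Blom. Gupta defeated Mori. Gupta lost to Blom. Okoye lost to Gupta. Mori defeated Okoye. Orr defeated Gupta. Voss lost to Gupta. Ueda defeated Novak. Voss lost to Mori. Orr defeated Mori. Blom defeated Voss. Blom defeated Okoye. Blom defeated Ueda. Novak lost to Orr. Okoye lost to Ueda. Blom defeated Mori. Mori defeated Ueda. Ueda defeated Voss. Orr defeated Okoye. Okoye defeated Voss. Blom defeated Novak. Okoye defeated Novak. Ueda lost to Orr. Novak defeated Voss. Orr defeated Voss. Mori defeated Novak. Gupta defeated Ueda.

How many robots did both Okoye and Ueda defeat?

2

Okoye beat: Voss, Novak.
Ueda beat: Okoye, Voss, Novak.
Both beat: Voss, Novak — 2.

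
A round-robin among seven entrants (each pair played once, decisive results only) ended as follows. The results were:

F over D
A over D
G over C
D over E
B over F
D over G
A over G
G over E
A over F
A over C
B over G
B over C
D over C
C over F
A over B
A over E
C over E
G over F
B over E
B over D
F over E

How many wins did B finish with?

B's results: beat C, D, E, F, G; lost to A.
That is 5 wins.

5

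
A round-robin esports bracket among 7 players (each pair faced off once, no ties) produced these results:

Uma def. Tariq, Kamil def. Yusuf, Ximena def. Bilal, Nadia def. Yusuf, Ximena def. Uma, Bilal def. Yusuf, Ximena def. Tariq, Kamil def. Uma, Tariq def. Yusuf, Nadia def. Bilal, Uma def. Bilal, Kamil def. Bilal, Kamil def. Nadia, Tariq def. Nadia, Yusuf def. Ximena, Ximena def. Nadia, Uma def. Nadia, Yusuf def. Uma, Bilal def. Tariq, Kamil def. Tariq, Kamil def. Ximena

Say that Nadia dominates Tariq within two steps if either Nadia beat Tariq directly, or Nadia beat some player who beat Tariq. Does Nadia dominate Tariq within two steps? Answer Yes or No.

Yes

Nadia did not beat Tariq directly.
Nadia beat Yusuf, Bilal. Of those, Bilal beat Tariq.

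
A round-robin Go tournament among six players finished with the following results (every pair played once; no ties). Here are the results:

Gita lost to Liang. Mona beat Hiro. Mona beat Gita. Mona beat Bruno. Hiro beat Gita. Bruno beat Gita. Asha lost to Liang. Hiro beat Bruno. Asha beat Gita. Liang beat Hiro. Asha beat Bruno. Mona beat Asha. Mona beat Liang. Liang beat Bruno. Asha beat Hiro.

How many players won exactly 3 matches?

1

Win totals: Bruno 1, Liang 4, Gita 0, Asha 3, Hiro 2, Mona 5.
Exactly 3: Asha — 1 player.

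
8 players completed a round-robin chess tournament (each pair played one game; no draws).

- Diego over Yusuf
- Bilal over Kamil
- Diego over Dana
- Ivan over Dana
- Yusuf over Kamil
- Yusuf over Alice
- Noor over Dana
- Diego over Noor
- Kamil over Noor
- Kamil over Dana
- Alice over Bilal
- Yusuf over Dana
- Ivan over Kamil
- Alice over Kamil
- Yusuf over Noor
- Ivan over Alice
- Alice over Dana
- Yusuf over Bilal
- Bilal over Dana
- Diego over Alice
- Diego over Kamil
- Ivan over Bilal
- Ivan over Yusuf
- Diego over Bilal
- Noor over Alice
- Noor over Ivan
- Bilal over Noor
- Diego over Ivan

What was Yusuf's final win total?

5

Yusuf's results: beat Kamil, Bilal, Noor, Dana, Alice; lost to Diego, Ivan.
That is 5 wins.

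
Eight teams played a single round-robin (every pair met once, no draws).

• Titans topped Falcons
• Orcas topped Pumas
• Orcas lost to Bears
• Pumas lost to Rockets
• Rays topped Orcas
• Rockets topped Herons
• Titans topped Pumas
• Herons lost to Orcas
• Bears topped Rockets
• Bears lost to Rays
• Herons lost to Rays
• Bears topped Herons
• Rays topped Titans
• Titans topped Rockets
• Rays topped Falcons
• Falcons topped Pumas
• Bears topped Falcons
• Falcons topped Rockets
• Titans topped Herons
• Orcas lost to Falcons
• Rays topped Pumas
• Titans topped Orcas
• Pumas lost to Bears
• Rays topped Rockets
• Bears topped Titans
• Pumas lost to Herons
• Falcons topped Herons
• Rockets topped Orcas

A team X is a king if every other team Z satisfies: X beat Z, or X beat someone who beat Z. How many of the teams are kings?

Titans cannot reach Bears, Rays in two steps.
Herons cannot reach Titans, Bears, Rays, Rockets, Orcas, Falcons in two steps.
Pumas cannot reach Titans, Herons, Bears, Rays, Rockets, Orcas, Falcons in two steps.
Bears cannot reach Rays in two steps.
Rays reaches everyone (king).
Rockets cannot reach Titans, Bears, Rays, Falcons in two steps.
Orcas cannot reach Titans, Bears, Rays, Rockets, Falcons in two steps.
Falcons cannot reach Titans, Bears, Rays in two steps.
Kings: Rays — 1.

1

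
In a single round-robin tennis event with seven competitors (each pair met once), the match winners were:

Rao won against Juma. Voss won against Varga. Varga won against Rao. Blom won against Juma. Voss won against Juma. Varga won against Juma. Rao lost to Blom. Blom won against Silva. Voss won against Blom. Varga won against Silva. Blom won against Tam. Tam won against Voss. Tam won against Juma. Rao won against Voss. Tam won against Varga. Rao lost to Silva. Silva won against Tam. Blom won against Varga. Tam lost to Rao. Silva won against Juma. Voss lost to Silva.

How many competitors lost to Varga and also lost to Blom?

Varga beat: Juma, Silva, Rao.
Blom beat: Juma, Silva, Rao, Varga, Tam.
Both beat: Juma, Silva, Rao — 3.

3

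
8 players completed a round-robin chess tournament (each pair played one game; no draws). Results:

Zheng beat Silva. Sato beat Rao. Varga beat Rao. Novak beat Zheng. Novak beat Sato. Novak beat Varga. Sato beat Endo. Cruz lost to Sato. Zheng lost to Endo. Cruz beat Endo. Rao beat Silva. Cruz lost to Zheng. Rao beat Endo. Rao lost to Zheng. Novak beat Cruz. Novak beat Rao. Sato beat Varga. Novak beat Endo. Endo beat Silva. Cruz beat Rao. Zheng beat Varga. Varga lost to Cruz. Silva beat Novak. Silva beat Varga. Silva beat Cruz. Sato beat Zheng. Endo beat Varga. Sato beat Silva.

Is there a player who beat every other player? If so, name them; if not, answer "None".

Highest win total is Sato with 6 (out of 7 possible).
Sato lost to Novak, so no player went undefeated.

None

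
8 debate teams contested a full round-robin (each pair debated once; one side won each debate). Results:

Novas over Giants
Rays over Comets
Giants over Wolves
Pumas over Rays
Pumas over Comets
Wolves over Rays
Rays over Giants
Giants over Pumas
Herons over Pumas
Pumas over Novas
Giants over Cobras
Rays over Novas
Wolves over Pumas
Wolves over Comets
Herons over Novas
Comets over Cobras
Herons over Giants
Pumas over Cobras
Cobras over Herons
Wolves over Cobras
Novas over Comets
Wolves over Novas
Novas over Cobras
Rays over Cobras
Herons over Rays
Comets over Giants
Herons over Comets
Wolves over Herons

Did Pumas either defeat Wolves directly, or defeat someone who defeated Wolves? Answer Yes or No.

Pumas did not beat Wolves directly.
Pumas beat Novas, Comets, Cobras, Rays, but each of them lost to Wolves. No two-step path.

No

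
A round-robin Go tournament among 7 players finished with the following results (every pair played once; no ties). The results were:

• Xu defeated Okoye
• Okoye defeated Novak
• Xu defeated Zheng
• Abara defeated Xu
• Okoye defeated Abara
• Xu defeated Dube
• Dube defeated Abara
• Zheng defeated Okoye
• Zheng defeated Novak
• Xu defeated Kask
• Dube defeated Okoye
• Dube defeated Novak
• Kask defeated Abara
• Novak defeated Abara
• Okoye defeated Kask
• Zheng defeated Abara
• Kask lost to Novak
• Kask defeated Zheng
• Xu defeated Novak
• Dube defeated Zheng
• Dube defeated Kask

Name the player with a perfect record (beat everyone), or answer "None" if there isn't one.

None

Highest win total is Xu with 5 (out of 6 possible).
Xu lost to Abara, so no player went undefeated.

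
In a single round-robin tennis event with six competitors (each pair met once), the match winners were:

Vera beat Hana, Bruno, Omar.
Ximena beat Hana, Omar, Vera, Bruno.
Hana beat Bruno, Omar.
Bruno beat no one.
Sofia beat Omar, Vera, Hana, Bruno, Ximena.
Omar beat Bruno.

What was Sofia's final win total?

5

Sofia's results: beat Omar, Vera, Bruno, Hana, Ximena; lost to no one.
That is 5 wins.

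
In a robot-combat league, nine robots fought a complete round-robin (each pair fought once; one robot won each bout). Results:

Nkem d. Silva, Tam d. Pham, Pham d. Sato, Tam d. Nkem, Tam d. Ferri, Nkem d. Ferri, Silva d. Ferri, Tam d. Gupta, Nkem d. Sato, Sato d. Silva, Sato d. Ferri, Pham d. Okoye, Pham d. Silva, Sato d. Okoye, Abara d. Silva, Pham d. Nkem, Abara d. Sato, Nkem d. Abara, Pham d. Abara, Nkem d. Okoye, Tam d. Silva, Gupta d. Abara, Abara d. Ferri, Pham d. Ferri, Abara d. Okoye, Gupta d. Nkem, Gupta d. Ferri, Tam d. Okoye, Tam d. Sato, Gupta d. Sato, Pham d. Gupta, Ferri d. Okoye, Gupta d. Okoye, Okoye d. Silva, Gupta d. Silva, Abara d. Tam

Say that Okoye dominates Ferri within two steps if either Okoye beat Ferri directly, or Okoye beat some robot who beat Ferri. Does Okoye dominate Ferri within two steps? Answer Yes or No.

Okoye did not beat Ferri directly.
Okoye beat Silva. Of those, Silva beat Ferri.

Yes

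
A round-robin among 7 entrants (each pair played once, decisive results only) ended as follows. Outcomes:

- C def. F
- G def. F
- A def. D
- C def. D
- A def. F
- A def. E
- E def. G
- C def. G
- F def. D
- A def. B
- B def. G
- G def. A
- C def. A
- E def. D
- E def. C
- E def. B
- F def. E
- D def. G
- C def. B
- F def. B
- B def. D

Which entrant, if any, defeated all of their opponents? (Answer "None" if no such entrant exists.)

None

Highest win total is C with 5 (out of 6 possible).
C lost to E, so no entrant went undefeated.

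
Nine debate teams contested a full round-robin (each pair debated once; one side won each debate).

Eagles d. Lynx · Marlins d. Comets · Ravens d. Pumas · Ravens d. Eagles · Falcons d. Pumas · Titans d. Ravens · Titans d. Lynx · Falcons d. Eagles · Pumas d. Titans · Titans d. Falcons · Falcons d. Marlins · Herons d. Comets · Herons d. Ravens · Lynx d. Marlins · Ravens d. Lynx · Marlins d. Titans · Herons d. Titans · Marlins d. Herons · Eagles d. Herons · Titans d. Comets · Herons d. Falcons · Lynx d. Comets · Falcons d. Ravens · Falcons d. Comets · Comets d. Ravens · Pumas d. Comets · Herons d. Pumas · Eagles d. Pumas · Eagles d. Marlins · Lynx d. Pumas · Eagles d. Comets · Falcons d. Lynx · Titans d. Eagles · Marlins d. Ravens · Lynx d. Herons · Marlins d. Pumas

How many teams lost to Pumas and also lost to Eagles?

1

Pumas beat: Comets, Titans.
Eagles beat: Marlins, Pumas, Comets, Herons, Lynx.
Both beat: Comets — 1.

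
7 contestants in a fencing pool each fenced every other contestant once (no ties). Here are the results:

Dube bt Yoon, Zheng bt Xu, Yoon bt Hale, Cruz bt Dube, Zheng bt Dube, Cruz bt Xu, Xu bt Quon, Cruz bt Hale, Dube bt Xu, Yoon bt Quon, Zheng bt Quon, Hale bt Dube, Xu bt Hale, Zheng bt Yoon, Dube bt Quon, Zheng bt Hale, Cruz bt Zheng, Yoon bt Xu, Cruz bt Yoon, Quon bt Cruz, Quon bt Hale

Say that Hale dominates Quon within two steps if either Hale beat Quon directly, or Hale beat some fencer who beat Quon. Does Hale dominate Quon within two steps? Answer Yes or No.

Yes

Hale did not beat Quon directly.
Hale beat Dube. Of those, Dube beat Quon.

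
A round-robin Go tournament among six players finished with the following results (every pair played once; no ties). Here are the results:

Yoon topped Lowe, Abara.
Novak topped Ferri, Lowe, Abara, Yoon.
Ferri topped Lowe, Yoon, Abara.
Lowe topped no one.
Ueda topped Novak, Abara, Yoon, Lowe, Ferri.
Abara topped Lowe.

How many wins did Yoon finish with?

Yoon's results: beat Abara, Lowe; lost to Ferri, Ueda, Novak.
That is 2 wins.

2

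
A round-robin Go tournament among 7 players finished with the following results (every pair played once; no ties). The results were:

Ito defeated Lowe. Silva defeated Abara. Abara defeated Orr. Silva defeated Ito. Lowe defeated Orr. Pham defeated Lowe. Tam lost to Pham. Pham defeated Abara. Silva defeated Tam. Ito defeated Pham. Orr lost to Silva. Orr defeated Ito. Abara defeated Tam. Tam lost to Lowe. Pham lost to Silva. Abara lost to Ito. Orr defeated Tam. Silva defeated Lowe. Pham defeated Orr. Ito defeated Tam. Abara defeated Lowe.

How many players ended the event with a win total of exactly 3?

Win totals: Ito 4, Abara 3, Tam 0, Orr 2, Lowe 2, Pham 4, Silva 6.
Exactly 3: Abara — 1 player.

1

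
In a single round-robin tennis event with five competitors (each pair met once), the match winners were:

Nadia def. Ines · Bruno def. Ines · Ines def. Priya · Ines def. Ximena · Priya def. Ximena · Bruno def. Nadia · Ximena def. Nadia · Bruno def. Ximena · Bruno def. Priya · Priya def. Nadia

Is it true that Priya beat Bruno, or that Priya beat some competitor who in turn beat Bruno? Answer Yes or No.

Priya did not beat Bruno directly.
Priya beat Nadia, Ximena, but each of them lost to Bruno. No two-step path.

No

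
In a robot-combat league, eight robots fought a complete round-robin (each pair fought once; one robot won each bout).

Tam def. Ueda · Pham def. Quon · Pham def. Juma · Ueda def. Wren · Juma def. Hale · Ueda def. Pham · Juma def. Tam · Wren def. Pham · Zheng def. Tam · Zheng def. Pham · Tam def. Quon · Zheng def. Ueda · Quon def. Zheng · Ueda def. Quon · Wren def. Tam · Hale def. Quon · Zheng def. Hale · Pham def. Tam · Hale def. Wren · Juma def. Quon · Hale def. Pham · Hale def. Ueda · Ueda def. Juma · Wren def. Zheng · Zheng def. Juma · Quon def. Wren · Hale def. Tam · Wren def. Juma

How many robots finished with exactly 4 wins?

Win totals: Hale 5, Wren 4, Tam 2, Zheng 5, Juma 3, Pham 3, Quon 2, Ueda 4.
Exactly 4: Wren, Ueda — 2 robots.

2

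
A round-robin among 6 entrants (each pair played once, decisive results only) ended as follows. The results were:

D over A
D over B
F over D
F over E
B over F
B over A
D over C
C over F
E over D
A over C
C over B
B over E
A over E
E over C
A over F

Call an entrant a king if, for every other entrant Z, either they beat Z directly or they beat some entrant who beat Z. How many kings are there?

6

A reaches everyone (king).
B reaches everyone (king).
C reaches everyone (king).
D reaches everyone (king).
E reaches everyone (king).
F reaches everyone (king).
Kings: A, B, C, D, E, F — 6.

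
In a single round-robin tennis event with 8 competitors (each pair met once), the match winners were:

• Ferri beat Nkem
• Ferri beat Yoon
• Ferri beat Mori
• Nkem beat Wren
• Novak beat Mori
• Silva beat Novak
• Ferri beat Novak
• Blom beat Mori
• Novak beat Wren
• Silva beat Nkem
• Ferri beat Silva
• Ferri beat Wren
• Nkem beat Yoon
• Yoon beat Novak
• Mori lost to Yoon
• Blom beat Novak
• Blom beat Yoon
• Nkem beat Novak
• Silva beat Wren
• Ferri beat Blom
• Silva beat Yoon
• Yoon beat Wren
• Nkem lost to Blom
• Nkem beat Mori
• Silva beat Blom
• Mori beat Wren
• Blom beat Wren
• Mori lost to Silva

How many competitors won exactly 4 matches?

1

Win totals: Blom 5, Yoon 3, Ferri 7, Mori 1, Nkem 4, Silva 6, Wren 0, Novak 2.
Exactly 4: Nkem — 1 competitor.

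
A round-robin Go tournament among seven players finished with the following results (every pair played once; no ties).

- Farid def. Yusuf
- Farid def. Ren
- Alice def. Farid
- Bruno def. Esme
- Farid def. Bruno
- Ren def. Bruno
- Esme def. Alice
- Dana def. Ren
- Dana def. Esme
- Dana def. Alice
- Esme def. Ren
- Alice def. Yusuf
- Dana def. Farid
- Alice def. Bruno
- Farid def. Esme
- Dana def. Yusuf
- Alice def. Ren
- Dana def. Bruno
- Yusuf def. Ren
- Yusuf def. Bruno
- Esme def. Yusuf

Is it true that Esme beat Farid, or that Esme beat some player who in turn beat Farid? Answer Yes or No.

Yes

Esme did not beat Farid directly.
Esme beat Ren, Alice, Yusuf. Of those, Alice beat Farid.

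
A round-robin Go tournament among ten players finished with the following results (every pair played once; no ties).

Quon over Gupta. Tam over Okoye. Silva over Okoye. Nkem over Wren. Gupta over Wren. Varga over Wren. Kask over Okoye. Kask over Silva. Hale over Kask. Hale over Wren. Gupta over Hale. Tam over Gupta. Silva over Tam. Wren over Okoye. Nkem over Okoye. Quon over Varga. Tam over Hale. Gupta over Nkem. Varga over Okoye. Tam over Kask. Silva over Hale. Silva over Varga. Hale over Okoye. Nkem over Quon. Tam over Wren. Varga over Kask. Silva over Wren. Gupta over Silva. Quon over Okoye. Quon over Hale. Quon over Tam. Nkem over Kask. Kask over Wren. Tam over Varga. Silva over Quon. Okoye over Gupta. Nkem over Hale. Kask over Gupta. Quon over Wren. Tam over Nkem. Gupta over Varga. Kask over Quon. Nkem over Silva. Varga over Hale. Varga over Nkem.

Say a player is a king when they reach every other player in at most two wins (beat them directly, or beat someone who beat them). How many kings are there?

6

Quon reaches everyone (king).
Silva reaches everyone (king).
Tam reaches everyone (king).
Nkem reaches everyone (king).
Gupta reaches everyone (king).
Wren cannot reach Quon, Silva, Tam, Nkem, Kask, Hale, Varga in two steps.
Kask reaches everyone (king).
Okoye cannot reach Quon, Tam, Kask in two steps.
Hale cannot reach Tam, Nkem, Varga in two steps.
Varga cannot reach Tam in two steps.
Kings: Quon, Silva, Tam, Nkem, Gupta, Kask — 6.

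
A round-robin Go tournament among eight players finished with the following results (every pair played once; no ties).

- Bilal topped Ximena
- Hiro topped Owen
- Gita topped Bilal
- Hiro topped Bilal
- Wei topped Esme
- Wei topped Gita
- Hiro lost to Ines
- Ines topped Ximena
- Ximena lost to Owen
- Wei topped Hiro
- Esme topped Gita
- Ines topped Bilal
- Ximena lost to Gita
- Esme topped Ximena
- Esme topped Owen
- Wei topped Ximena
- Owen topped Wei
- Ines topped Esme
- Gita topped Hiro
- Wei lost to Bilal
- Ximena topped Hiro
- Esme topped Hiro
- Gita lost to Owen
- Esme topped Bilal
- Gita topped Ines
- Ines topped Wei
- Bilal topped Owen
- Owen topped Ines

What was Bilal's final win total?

Bilal's results: beat Owen, Ximena, Wei; lost to Ines, Esme, Hiro, Gita.
That is 3 wins.

3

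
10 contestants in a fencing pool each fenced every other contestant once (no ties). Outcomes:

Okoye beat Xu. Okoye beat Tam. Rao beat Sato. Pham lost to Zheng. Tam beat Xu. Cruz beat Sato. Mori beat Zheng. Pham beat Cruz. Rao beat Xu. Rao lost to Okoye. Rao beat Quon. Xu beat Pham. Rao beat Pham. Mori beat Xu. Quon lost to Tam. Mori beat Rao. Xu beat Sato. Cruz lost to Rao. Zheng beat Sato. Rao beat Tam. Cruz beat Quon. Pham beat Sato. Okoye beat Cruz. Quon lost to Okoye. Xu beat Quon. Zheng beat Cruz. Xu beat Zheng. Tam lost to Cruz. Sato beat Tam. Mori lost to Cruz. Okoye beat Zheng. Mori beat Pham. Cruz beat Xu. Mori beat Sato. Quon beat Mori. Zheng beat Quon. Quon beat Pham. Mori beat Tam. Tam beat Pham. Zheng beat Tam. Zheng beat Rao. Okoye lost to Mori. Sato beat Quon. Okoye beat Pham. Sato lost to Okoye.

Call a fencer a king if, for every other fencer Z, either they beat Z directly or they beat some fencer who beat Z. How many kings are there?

Mori reaches everyone (king).
Okoye reaches everyone (king).
Cruz reaches everyone (king).
Sato cannot reach Okoye, Cruz, Rao, Zheng in two steps.
Quon reaches everyone (king).
Xu cannot reach Okoye in two steps.
Rao cannot reach Okoye in two steps.
Tam cannot reach Okoye, Rao in two steps.
Pham cannot reach Okoye, Rao, Zheng in two steps.
Zheng cannot reach Okoye in two steps.
Kings: Mori, Okoye, Cruz, Quon — 4.

4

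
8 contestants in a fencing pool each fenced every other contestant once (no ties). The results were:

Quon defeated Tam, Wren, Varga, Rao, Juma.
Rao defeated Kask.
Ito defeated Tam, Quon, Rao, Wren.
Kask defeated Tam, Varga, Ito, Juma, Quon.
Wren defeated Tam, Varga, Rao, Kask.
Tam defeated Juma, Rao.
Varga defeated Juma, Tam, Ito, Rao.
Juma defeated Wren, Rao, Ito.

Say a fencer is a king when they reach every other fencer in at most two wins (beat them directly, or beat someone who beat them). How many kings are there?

6

Quon reaches everyone (king).
Rao cannot reach Wren in two steps.
Wren reaches everyone (king).
Tam cannot reach Quon, Varga in two steps.
Ito reaches everyone (king).
Kask reaches everyone (king).
Juma reaches everyone (king).
Varga reaches everyone (king).
Kings: Quon, Wren, Ito, Kask, Juma, Varga — 6.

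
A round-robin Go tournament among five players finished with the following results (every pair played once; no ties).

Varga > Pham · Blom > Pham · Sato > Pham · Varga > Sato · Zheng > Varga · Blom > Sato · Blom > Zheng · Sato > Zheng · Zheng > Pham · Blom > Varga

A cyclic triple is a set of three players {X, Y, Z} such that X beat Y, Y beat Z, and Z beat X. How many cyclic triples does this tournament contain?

1

Win totals: Zheng 2, Blom 4, Sato 2, Pham 0, Varga 2.
A player with w wins dominates both others in C(w,2) triples; summing gives 1 + 6 + 1 + 0 + 1 = 9 transitive triples.
Total triples C(5,3) = 10, so cyclic triples = 10 − 9 = 1.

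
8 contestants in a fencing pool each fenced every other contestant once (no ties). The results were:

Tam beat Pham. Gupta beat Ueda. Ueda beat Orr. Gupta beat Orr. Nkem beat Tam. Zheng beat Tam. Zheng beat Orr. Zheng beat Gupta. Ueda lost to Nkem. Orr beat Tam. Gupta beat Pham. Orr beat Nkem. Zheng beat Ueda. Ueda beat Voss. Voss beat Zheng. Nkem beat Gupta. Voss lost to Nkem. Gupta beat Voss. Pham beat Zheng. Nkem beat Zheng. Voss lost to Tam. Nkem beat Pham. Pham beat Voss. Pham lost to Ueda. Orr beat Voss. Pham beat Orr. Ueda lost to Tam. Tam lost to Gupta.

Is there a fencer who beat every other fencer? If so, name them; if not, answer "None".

Highest win total is Nkem with 6 (out of 7 possible).
Nkem lost to Orr, so no fencer went undefeated.

None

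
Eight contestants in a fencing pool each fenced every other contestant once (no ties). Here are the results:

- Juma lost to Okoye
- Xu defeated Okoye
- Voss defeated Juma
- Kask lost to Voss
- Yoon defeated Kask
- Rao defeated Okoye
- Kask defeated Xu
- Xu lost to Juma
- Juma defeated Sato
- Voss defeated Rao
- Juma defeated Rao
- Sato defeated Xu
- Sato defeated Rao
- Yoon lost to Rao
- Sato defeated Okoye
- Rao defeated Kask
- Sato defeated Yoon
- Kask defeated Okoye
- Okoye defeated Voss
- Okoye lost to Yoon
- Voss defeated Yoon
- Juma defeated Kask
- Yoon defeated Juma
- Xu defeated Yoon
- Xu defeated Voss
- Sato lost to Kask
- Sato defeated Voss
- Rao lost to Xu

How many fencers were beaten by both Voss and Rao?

2

Voss beat: Juma, Yoon, Rao, Kask.
Rao beat: Yoon, Okoye, Kask.
Both beat: Yoon, Kask — 2.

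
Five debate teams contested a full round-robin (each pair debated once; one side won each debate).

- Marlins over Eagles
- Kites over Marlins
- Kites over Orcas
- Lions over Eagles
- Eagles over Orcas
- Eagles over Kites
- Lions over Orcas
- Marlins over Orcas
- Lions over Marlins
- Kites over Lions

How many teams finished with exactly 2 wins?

2

Win totals: Kites 3, Eagles 2, Lions 3, Orcas 0, Marlins 2.
Exactly 2: Eagles, Marlins — 2 teams.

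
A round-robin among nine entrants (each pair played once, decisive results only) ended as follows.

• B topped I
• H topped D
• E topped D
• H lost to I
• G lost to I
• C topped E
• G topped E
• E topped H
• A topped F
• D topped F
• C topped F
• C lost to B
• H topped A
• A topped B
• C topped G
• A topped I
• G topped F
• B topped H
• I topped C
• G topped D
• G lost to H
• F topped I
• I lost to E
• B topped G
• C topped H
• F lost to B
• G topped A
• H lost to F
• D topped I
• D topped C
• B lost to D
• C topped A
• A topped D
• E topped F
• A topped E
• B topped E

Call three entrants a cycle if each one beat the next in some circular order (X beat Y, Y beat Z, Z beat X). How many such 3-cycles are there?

Win totals: A 5, B 6, C 5, D 4, E 4, F 2, G 4, H 3, I 3.
An entrant with w wins dominates both others in C(w,2) triples; summing gives 10 + 15 + 10 + 6 + 6 + 1 + 6 + 3 + 3 = 60 transitive triples.
Total triples C(9,3) = 84, so cyclic triples = 84 − 60 = 24.

24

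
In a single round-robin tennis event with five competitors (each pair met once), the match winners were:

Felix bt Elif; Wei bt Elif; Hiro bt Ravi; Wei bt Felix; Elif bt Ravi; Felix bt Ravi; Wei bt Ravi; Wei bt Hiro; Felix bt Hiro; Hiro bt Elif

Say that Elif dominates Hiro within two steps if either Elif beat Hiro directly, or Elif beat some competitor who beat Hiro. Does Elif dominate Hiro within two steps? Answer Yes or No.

No

Elif did not beat Hiro directly.
Elif beat Ravi, but each of them lost to Hiro. No two-step path.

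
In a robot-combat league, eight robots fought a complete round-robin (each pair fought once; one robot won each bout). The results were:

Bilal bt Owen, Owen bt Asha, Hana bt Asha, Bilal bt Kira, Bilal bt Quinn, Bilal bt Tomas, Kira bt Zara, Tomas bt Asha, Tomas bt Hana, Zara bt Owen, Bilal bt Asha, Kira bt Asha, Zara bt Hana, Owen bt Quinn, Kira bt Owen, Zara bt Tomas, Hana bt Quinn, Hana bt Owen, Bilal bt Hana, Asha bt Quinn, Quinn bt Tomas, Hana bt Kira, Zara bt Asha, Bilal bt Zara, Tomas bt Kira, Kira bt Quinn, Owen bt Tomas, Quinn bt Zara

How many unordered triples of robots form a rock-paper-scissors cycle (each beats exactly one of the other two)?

Win totals: Zara 4, Hana 4, Tomas 3, Quinn 2, Bilal 7, Asha 1, Kira 4, Owen 3.
A robot with w wins dominates both others in C(w,2) triples; summing gives 6 + 6 + 3 + 1 + 21 + 0 + 6 + 3 = 46 transitive triples.
Total triples C(8,3) = 56, so cyclic triples = 56 − 46 = 10.

10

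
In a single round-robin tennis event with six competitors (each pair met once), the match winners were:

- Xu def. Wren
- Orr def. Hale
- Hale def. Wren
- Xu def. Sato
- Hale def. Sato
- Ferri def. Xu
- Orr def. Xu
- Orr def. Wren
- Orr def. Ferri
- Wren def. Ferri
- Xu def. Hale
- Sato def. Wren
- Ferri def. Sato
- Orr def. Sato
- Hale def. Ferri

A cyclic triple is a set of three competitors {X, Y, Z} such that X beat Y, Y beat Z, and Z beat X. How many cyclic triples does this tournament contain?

3

Of the C(6,3) = 20 triples, the cyclic ones are: {Ferri, Hale, Xu}; {Ferri, Xu, Wren}; {Ferri, Wren, Sato}.
That is 3.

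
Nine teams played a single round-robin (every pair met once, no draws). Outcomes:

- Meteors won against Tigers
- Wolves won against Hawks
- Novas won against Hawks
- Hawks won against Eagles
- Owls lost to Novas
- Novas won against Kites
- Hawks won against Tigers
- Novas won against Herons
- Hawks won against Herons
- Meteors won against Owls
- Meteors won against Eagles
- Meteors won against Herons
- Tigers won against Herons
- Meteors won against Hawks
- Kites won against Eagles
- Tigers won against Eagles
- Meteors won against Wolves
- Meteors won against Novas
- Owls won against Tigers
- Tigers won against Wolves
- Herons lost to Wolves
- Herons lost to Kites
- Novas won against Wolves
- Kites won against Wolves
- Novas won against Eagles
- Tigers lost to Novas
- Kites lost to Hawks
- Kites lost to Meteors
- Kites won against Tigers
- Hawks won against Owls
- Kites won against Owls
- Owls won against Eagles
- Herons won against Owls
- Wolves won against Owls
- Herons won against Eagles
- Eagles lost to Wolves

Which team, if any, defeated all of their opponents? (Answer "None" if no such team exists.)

Meteors has 8 wins out of 8 opponents — a perfect record.

Meteors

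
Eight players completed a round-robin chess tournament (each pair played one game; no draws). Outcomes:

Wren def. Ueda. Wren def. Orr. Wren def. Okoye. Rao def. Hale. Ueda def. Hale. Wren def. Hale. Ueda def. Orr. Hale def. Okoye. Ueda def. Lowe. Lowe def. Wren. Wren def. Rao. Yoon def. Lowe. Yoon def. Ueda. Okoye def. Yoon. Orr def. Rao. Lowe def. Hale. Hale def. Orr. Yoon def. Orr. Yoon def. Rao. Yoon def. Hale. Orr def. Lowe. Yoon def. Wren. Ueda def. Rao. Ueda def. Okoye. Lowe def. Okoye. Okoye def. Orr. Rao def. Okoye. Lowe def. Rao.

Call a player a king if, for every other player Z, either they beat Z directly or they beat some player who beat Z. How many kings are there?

5

Orr cannot reach Yoon, Ueda in two steps.
Yoon reaches everyone (king).
Rao cannot reach Lowe, Wren, Ueda in two steps.
Lowe reaches everyone (king).
Okoye reaches everyone (king).
Hale cannot reach Wren, Ueda in two steps.
Wren reaches everyone (king).
Ueda reaches everyone (king).
Kings: Yoon, Lowe, Okoye, Wren, Ueda — 5.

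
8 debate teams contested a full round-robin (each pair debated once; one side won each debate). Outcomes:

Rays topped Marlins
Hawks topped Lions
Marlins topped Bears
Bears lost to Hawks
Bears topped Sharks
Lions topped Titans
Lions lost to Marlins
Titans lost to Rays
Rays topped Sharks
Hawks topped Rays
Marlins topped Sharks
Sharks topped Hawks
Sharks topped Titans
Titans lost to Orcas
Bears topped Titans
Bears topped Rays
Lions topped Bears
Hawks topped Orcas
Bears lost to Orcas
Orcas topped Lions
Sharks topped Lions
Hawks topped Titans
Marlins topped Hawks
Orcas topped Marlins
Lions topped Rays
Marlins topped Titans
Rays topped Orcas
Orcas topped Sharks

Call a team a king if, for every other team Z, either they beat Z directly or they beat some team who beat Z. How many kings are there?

5

Rays reaches everyone (king).
Marlins reaches everyone (king).
Sharks cannot reach Marlins in two steps.
Bears reaches everyone (king).
Lions cannot reach Hawks in two steps.
Titans cannot reach Rays, Marlins, Sharks, Bears, Lions, Orcas, Hawks in two steps.
Orcas reaches everyone (king).
Hawks reaches everyone (king).
Kings: Rays, Marlins, Bears, Orcas, Hawks — 5.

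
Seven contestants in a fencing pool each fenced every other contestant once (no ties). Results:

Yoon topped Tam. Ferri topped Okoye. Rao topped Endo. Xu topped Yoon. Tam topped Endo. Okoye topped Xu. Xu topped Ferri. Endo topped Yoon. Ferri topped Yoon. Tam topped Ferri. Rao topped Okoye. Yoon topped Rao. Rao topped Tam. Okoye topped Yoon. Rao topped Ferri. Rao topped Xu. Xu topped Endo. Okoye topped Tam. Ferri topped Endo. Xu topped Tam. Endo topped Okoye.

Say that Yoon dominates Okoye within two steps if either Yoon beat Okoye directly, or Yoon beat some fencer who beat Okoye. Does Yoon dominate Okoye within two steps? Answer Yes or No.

Yes

Yoon did not beat Okoye directly.
Yoon beat Tam, Rao. Of those, Rao beat Okoye.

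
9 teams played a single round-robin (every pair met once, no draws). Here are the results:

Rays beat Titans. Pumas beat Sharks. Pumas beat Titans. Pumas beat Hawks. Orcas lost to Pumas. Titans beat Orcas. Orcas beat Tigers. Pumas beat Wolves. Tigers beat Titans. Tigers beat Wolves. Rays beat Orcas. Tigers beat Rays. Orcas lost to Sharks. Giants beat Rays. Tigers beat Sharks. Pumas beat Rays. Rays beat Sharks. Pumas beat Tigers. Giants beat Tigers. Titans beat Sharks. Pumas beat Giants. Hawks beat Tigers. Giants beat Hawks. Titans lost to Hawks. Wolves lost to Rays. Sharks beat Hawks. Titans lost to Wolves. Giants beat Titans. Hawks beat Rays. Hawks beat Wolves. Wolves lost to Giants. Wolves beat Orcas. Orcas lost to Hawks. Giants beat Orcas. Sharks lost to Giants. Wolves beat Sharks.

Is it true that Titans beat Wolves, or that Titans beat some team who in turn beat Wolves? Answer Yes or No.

No

Titans did not beat Wolves directly.
Titans beat Orcas, Sharks, but each of them lost to Wolves. No two-step path.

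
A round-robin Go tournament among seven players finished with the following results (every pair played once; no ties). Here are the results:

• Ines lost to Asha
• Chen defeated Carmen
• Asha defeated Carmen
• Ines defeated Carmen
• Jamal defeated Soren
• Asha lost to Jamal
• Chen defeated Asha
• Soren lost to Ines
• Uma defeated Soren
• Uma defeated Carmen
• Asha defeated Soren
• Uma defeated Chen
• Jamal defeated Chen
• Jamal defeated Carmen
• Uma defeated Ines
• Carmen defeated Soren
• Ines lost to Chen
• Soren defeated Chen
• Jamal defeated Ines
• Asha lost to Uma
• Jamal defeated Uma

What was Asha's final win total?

3

Asha's results: beat Ines, Soren, Carmen; lost to Chen, Jamal, Uma.
That is 3 wins.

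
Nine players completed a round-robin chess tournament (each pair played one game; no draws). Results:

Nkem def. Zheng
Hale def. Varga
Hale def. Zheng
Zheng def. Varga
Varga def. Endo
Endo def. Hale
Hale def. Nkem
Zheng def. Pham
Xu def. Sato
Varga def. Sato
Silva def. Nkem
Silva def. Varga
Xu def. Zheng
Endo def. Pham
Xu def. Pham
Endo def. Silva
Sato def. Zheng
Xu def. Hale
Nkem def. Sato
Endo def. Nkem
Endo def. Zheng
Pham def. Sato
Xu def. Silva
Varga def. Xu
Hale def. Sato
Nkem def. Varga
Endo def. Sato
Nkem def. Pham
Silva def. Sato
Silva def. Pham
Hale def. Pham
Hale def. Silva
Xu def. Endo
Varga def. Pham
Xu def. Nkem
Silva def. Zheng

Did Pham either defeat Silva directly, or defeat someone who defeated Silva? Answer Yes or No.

Pham did not beat Silva directly.
Pham beat Sato, but each of them lost to Silva. No two-step path.

No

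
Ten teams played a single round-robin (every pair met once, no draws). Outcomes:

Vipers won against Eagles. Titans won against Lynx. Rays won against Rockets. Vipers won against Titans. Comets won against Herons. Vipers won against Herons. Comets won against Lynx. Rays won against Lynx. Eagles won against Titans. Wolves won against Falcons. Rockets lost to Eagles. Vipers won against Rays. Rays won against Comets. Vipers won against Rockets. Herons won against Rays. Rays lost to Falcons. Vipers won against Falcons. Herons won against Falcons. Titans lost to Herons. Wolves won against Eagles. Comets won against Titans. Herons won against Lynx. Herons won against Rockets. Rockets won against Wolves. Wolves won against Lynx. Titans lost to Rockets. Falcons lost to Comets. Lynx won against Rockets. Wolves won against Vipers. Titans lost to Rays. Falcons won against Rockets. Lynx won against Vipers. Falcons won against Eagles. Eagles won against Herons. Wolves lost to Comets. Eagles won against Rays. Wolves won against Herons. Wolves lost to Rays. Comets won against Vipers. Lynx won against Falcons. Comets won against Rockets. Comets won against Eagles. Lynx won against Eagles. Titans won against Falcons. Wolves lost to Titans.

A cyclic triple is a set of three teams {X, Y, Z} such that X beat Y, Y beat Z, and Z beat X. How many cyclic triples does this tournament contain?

Win totals: Vipers 6, Lynx 4, Titans 3, Wolves 5, Comets 8, Rockets 2, Rays 5, Falcons 3, Herons 5, Eagles 4.
A team with w wins dominates both others in C(w,2) triples; summing gives 15 + 6 + 3 + 10 + 28 + 1 + 10 + 3 + 10 + 6 = 92 transitive triples.
Total triples C(10,3) = 120, so cyclic triples = 120 − 92 = 28.

28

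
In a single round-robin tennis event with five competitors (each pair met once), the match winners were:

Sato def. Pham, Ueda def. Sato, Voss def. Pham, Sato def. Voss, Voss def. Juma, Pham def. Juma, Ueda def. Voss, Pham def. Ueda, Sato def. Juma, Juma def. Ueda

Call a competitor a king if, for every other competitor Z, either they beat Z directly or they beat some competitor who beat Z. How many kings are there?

3

Sato reaches everyone (king).
Pham reaches everyone (king).
Ueda reaches everyone (king).
Juma cannot reach Pham in two steps.
Voss cannot reach Sato in two steps.
Kings: Sato, Pham, Ueda — 3.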